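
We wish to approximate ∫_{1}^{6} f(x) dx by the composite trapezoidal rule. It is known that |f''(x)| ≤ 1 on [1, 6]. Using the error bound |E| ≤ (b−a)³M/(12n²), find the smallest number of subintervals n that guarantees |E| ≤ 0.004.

52

Need 125/(12n²) ≤ 0.004.
n² ≥ 125/(12·0.004) = 2604.17 ⇒ n ≥ 51.0310, so the smallest n is 52.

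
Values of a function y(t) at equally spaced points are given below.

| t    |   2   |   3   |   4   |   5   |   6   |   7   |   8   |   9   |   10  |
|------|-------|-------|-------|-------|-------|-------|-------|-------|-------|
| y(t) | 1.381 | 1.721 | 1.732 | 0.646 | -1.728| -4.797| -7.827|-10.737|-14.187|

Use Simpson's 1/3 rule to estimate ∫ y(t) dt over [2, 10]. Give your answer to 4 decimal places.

h = 1, n = 8.
(h/3)·[y₀ + 4y₁ + 2y₂ + 4y₃ + 2y₄ + 4y₅ + 2y₆ + 4y₇ + y₈] = 0.333333·(-81.120) = -27.0400.

-27.0400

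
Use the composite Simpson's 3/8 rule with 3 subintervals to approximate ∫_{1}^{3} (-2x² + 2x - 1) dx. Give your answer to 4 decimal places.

h = (3 − 1)/3 = 0.666667.
Nodes x₀,…,x₃ = 1, 1.666667, 2.333333, 3.
f(x) = -2x² + 2x - 1: f₀=-1, f₁=-3.222222, f₂=-7.222222, f₃=-13.
(3h/8)·[f₀ + 3f₁ + 3f₂ + f₃] = 0.25·(-45.333333) = -11.3333.

-11.3333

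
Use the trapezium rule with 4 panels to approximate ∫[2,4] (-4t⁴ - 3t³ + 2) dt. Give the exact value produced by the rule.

-990.5

h = (4 − 2)/4 = 0.5.
Nodes t₀,…,t₄ = 2, 2.5, 3, 3.5, 4.
f(t) = -4t⁴ - 3t³ + 2: f₀=-86, f₁=-201.125, f₂=-403, f₃=-726.875, f₄=-1214.
(h/2)·[f₀ + 2f₁ + 2f₂ + 2f₃ + f₄] = 0.25·(-3962) = -990.5.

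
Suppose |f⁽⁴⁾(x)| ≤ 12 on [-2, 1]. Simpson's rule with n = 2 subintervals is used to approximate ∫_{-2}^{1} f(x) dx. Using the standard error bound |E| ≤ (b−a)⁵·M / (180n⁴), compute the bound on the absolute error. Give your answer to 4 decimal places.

|E| ≤ (3)⁵·12 / (180·2⁴) = 2916/2880 = 1.0125.

1.0125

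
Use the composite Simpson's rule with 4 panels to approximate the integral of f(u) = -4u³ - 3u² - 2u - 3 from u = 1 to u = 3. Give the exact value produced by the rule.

h = (3 − 1)/4 = 0.5.
Nodes u₀,…,u₄ = 1, 1.5, 2, 2.5, 3.
f(u) = -4u³ - 3u² - 2u - 3: f₀=-12, f₁=-26.25, f₂=-51, f₃=-89.25, f₄=-144.
(h/3)·[f₀ + 4f₁ + 2f₂ + 4f₃ + f₄] = 0.166667·(-720) = -120.

-120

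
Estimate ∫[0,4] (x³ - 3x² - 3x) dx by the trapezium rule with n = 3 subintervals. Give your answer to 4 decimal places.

h = (4 − 0)/3 = 1.333333.
Nodes x₀,…,x₃ = 0, 1.333333, 2.666667, 4.
f(x) = x³ - 3x² - 3x: f₀=0, f₁=-6.962963, f₂=-10.370370, f₃=4.
(h/2)·[f₀ + 2f₁ + 2f₂ + f₃] = 0.666667·(-30.666667) = -20.4444.

-20.4444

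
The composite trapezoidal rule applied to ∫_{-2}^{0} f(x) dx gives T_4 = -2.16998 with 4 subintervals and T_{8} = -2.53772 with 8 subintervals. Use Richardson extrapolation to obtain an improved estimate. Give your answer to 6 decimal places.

R = (4·T_{8} − T_4) / 3 = (4·(-2.53772) − (-2.16998))/3 = (-7.98090)/3 = -2.660300.

-2.660300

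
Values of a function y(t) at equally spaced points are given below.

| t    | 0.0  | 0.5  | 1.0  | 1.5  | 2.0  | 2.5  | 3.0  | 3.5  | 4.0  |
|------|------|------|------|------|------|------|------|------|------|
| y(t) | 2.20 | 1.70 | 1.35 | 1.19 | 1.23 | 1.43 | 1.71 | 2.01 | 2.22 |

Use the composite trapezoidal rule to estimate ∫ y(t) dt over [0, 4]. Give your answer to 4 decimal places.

6.4150

h = 0.5, n = 8.
(h/2)·[y₀ + 2y₁ + 2y₂ + 2y₃ + 2y₄ + 2y₅ + 2y₆ + 2y₇ + y₈] = 0.25·(25.66) = 6.4150.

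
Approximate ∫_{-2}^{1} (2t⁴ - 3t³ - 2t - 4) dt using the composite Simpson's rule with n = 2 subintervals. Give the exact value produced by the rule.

h = (1 − (-2))/2 = 1.5.
Nodes t₀,…,t₂ = -2, -0.5, 1.
f(t) = 2t⁴ - 3t³ - 2t - 4: f₀=56, f₁=-2.5, f₂=-7.
(h/3)·[f₀ + 4f₁ + f₂] = 0.5·(39) = 19.5.

19.5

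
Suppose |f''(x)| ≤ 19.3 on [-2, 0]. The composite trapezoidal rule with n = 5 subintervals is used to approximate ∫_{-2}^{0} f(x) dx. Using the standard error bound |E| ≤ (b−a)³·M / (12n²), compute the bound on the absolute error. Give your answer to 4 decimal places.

|E| ≤ (2)³·19.3 / (12·5²) = 154.4/300 = 0.5147.

0.5147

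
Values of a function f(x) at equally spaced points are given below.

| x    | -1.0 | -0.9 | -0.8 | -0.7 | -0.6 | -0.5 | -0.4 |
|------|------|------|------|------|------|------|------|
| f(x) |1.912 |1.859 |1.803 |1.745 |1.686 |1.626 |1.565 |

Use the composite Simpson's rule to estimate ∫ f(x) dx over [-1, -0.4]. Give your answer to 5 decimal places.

h = 0.1, n = 6.
(h/3)·[y₀ + 4y₁ + 2y₂ + 4y₃ + 2y₄ + 4y₅ + y₆] = 0.033333·(31.375) = 1.04583.

1.04583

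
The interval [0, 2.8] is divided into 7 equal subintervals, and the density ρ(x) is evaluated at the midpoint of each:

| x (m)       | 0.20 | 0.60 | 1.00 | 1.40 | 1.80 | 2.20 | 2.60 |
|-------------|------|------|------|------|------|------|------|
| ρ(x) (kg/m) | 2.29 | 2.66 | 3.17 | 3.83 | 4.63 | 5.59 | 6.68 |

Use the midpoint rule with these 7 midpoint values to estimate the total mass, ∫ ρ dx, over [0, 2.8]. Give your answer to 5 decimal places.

11.54000

h = 0.4, n = 7.
h·[y(m₁) + y(m₂) + y(m₃) + y(m₄) + y(m₅) + y(m₆) + y(m₇)] = 0.4·(28.85) = 11.54000.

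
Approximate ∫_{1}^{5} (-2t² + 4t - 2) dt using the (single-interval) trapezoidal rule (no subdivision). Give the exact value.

T = (b−a)/2 · [f(1) + f(5)] = 2·[0 + (-32)] = -64.

-64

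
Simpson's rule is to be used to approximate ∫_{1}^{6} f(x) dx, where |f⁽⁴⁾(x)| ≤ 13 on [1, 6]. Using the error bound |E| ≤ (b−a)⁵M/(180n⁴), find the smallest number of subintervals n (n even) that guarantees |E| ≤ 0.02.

Need 40625/(180n⁴) ≤ 0.02.
n⁴ ≥ 40625/(180·0.02) = 11284.7 ⇒ n ≥ 10.3068, so the smallest even n is 12. (n must be even for Simpson's rule.)

12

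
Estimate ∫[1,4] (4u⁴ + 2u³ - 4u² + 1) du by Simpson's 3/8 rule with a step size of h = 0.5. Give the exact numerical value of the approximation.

h = (4 − 1)/6 = 0.5.
Nodes u₀,…,u₆ = 1, 1.5, 2, 2.5, 3, 3.5, 4.
f(u) = 4u⁴ + 2u³ - 4u² + 1: f₀=3, f₁=19, f₂=65, f₃=163.5, f₄=343, f₅=638, f₆=1089.
(3h/8)·[f₀ + 3f₁ + 3f₂ + 2f₃ + 3f₄ + 3f₅ + f₆] = 0.1875·(4614) = 865.125.

865.125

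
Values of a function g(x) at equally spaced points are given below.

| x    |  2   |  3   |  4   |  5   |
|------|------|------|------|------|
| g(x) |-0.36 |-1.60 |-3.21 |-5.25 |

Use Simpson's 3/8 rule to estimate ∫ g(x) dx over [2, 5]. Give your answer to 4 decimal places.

h = 1, n = 3.
(3h/8)·[y₀ + 3y₁ + 3y₂ + y₃] = 0.375·(-20.04) = -7.5150.

-7.5150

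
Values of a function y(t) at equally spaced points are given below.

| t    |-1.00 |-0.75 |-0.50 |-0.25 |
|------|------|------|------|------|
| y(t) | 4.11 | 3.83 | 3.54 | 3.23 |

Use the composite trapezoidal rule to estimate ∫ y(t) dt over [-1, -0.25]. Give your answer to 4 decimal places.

h = 0.25, n = 3.
(h/2)·[y₀ + 2y₁ + 2y₂ + y₃] = 0.125·(22.08) = 2.7600.

2.7600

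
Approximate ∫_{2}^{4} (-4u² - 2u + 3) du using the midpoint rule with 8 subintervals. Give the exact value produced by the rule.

h = (4 − 2)/8 = 0.25.
Midpoints m₁,…,m₈ = 2.125, 2.375, 2.625, 2.875, 3.125, 3.375, 3.625, 3.875.
f(m₁)=-19.3125, f(m₂)=-24.3125, f(m₃)=-29.8125, f(m₄)=-35.8125, f(m₅)=-42.3125, f(m₆)=-49.3125, f(m₇)=-56.8125, f(m₈)=-64.8125.
h·[f(m₁) + f(m₂) + f(m₃) + f(m₄) + f(m₅) + f(m₆) + f(m₇) + f(m₈)] = 0.25·(-322.5) = -80.625.

-80.625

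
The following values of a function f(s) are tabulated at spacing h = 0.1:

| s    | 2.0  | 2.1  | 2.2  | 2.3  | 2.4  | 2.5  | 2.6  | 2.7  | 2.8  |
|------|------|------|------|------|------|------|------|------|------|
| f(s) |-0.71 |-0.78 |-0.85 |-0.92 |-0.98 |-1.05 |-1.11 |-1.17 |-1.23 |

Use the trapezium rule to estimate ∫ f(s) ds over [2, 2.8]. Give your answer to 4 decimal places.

-0.7830

h = 0.1, n = 8.
(h/2)·[y₀ + 2y₁ + 2y₂ + 2y₃ + 2y₄ + 2y₅ + 2y₆ + 2y₇ + y₈] = 0.05·(-15.66) = -0.7830.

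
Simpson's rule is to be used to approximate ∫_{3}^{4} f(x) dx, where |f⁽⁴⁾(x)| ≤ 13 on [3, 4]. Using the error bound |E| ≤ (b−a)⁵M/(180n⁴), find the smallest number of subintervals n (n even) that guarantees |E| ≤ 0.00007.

Need 13/(180n⁴) ≤ 0.00007.
n⁴ ≥ 13/(180·0.00007) = 1031.75 ⇒ n ≥ 5.6675, so the smallest even n is 6. (n must be even for Simpson's rule.)

6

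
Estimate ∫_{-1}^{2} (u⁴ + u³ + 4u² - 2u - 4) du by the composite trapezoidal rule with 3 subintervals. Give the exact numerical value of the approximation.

13

h = (2 − (-1))/3 = 1.
Nodes u₀,…,u₃ = -1, 0, 1, 2.
f(u) = u⁴ + u³ + 4u² - 2u - 4: f₀=2, f₁=-4, f₂=0, f₃=32.
(h/2)·[f₀ + 2f₁ + 2f₂ + f₃] = 0.5·(26) = 13.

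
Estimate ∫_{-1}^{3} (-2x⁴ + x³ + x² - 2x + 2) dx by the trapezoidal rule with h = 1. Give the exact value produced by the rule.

-84

h = (3 − (-1))/4 = 1.
Nodes x₀,…,x₄ = -1, 0, 1, 2, 3.
f(x) = -2x⁴ + x³ + x² - 2x + 2: f₀=2, f₁=2, f₂=0, f₃=-22, f₄=-130.
(h/2)·[f₀ + 2f₁ + 2f₂ + 2f₃ + f₄] = 0.5·(-168) = -84.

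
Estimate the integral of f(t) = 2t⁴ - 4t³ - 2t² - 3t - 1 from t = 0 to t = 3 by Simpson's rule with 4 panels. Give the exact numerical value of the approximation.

h = (3 − 0)/4 = 0.75.
Nodes t₀,…,t₄ = 0, 0.75, 1.5, 2.25, 3.
f(t) = 2t⁴ - 4t³ - 2t² - 3t - 1: f₀=-1, f₁=-5.4296875, f₂=-13.375, f₃=-12.1796875, f₄=26.
(h/3)·[f₀ + 4f₁ + 2f₂ + 4f₃ + f₄] = 0.25·(-72.1875) = -18.046875.

-18.046875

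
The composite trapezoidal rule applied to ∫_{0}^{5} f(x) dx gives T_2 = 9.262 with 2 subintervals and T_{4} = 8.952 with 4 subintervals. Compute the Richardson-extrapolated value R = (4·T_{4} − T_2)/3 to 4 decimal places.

8.8487

R = (4·T_{4} − T_2) / 3 = (4·8.952 − 9.262)/3 = (26.546)/3 = 8.8487.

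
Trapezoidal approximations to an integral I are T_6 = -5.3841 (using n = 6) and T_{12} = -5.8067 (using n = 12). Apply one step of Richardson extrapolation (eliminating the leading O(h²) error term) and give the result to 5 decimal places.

-5.94757

R = (4·T_{12} − T_6) / 3 = (4·(-5.8067) − (-5.3841))/3 = (-17.8427)/3 = -5.94757.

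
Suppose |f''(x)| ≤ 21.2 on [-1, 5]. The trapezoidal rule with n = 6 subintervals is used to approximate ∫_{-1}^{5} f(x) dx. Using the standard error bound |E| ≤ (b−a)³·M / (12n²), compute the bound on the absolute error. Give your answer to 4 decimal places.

10.6000

|E| ≤ (6)³·21.2 / (12·6²) = 4579.2/432 = 10.6000.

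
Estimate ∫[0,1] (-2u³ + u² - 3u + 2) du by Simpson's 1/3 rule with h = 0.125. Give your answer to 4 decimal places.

h = (1 − 0)/8 = 0.125.
Nodes u₀,…,u₈ = 0, 0.125, 0.25, 0.375, 0.5, 0.625, 0.75, 0.875, 1.
f(u) = -2u³ + u² - 3u + 2: f₀=2, f₁=1.63671875, f₂=1.28125, f₃=0.91015625, f₄=0.5, f₅=0.02734375, f₆=-0.53125, f₇=-1.19921875, f₈=-2.
(h/3)·[f₀ + 4f₁ + 2f₂ + 4f₃ + 2f₄ + 4f₅ + 2f₆ + 4f₇ + f₈] = 0.041667·(8) = 0.3333.

0.3333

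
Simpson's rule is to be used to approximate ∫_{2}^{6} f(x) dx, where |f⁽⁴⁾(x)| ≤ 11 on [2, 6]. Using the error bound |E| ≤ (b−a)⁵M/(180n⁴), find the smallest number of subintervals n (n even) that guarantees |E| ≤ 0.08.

6

Need 11264/(180n⁴) ≤ 0.08.
n⁴ ≥ 11264/(180·0.08) = 782.222 ⇒ n ≥ 5.2885, so the smallest even n is 6. (n must be even for Simpson's rule.)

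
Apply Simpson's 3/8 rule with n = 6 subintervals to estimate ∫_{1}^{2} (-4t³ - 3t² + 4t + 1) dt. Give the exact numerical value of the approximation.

-15

h = (2 − 1)/6 = 0.166667.
Nodes t₀,…,t₆ = 1, 1.166667, 1.333333, 1.5, 1.666667, 1.833333, 2.
f(t) = -4t³ - 3t² + 4t + 1: f₀=-2, f₁=-4.768519, f₂=-8.481481, f₃=-13.25, f₄=-19.185185, f₅=-26.398148, f₆=-35.
(3h/8)·[f₀ + 3f₁ + 3f₂ + 2f₃ + 3f₄ + 3f₅ + f₆] = 0.0625·(-240) = -15.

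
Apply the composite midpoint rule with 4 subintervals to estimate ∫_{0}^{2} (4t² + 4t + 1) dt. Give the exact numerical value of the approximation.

h = (2 − 0)/4 = 0.5.
Midpoints m₁,…,m₄ = 0.25, 0.75, 1.25, 1.75.
f(m₁)=2.25, f(m₂)=6.25, f(m₃)=12.25, f(m₄)=20.25.
h·[f(m₁) + f(m₂) + f(m₃) + f(m₄)] = 0.5·(41) = 20.5.

20.5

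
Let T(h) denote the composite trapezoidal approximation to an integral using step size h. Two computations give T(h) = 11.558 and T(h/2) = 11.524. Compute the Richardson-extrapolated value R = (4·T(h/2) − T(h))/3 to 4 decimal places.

11.5127

R = (4·T(h/2) − T(h)) / 3 = (4·11.524 − 11.558)/3 = (34.538)/3 = 11.5127.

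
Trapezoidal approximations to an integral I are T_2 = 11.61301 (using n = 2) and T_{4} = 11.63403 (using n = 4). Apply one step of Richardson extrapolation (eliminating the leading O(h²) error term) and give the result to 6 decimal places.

11.641037

R = (4·T_{4} − T_2) / 3 = (4·11.63403 − 11.61301)/3 = (34.92311)/3 = 11.641037.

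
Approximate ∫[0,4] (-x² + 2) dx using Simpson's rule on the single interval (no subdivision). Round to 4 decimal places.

S = (b−a)/6 · [f(0) + 4f(2) + f(4)] = 0.666667·[2 + 4·(-2) + (-14)] = -13.3333.

-13.3333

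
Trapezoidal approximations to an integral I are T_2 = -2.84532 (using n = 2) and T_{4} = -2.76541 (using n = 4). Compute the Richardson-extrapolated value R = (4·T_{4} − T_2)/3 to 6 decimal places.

-2.738773

R = (4·T_{4} − T_2) / 3 = (4·(-2.76541) − (-2.84532))/3 = (-8.21632)/3 = -2.738773.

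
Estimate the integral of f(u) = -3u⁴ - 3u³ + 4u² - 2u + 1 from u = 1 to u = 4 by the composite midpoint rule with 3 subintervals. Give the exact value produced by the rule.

h = (4 − 1)/3 = 1.
Midpoints m₁,…,m₃ = 1.5, 2.5, 3.5.
f(m₁)=-18.3125, f(m₂)=-143.0625, f(m₃)=-535.8125.
h·[f(m₁) + f(m₂) + f(m₃)] = 1·(-697.1875) = -697.1875.

-697.1875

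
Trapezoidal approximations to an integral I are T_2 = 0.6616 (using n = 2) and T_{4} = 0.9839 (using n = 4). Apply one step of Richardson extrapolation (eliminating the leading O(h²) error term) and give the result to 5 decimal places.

R = (4·T_{4} − T_2) / 3 = (4·0.9839 − 0.6616)/3 = (3.2740)/3 = 1.09133.

1.09133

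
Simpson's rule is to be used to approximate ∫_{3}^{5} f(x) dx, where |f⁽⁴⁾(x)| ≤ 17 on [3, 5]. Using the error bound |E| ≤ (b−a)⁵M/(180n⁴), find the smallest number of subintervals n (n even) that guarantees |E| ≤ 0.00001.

24

Need 544/(180n⁴) ≤ 0.00001.
n⁴ ≥ 544/(180·0.00001) = 302222 ⇒ n ≥ 23.4467, so the smallest even n is 24. (n must be even for Simpson's rule.)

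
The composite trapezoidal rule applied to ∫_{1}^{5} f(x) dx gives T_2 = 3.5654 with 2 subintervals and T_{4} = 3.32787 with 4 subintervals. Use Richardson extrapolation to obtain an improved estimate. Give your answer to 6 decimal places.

3.248693

R = (4·T_{4} − T_2) / 3 = (4·3.32787 − 3.5654)/3 = (9.74608)/3 = 3.248693.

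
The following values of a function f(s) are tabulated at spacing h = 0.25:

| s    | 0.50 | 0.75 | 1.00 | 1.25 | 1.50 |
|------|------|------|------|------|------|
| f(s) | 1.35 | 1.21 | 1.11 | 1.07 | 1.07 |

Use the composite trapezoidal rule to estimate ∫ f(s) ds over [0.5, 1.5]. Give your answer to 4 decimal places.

h = 0.25, n = 4.
(h/2)·[y₀ + 2y₁ + 2y₂ + 2y₃ + y₄] = 0.125·(9.20) = 1.1500.

1.1500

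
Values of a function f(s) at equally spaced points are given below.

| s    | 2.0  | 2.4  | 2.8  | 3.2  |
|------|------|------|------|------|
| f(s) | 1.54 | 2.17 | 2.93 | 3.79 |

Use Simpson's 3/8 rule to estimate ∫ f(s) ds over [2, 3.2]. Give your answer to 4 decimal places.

h = 0.4, n = 3.
(3h/8)·[y₀ + 3y₁ + 3y₂ + y₃] = 0.15·(20.63) = 3.0945.

3.0945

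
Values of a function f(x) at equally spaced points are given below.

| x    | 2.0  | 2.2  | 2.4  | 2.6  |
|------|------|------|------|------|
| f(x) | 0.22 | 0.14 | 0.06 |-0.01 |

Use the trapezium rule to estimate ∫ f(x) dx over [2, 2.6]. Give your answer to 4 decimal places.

0.0610

h = 0.2, n = 3.
(h/2)·[y₀ + 2y₁ + 2y₂ + y₃] = 0.1·(0.61) = 0.0610.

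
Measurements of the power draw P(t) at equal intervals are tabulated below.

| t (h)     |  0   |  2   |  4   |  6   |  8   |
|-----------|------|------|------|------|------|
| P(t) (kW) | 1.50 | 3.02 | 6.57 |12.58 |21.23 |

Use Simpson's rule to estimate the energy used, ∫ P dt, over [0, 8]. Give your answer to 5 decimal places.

65.51333

h = 2, n = 4.
(h/3)·[y₀ + 4y₁ + 2y₂ + 4y₃ + y₄] = 0.666667·(98.27) = 65.51333.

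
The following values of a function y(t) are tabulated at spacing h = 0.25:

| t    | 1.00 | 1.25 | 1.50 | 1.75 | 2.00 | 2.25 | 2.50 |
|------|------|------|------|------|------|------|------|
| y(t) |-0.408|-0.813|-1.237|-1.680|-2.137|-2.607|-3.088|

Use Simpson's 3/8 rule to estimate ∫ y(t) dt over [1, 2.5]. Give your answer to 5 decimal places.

h = 0.25, n = 6.
(3h/8)·[y₀ + 3y₁ + 3y₂ + 2y₃ + 3y₄ + 3y₅ + y₆] = 0.09375·(-27.238) = -2.55356.

-2.55356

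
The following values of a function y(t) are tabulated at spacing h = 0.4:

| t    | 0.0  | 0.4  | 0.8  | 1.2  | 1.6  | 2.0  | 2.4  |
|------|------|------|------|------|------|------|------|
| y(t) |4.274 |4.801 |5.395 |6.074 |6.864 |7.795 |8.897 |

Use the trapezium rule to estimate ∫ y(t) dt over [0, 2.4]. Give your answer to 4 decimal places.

15.0058

h = 0.4, n = 6.
(h/2)·[y₀ + 2y₁ + 2y₂ + 2y₃ + 2y₄ + 2y₅ + y₆] = 0.2·(75.029) = 15.0058.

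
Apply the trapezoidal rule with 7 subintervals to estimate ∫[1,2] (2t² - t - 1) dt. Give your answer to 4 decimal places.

2.1735

h = (2 − 1)/7 = 0.142857.
Nodes t₀,…,t₇ = 1, 1.142857, 1.285714, 1.428571, 1.571429, 1.714286, 1.857143, 2.
f(t) = 2t² - t - 1: f₀=0, f₁=0.469388, f₂=1.020408, f₃=1.653061, f₄=2.367347, f₅=3.163265, f₆=4.040816, f₇=5.
(h/2)·[f₀ + 2f₁ + 2f₂ + 2f₃ + 2f₄ + 2f₅ + 2f₆ + f₇] = 0.071429·(30.428571) = 2.1735.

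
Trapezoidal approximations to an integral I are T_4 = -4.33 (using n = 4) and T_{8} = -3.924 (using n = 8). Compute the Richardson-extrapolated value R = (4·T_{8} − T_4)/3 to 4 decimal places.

-3.7887

R = (4·T_{8} − T_4) / 3 = (4·(-3.924) − (-4.33))/3 = (-11.366)/3 = -3.7887.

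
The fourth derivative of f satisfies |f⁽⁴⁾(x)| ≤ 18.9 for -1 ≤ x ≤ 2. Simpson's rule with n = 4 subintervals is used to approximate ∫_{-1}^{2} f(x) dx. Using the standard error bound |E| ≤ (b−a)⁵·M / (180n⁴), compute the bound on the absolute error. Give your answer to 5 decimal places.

|E| ≤ (3)⁵·18.9 / (180·4⁴) = 4592.7/46080 = 0.09967.

0.09967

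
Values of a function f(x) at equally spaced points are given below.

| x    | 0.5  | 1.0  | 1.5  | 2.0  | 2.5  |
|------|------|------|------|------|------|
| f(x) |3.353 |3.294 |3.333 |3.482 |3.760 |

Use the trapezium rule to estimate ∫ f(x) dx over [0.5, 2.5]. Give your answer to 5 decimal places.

h = 0.5, n = 4.
(h/2)·[y₀ + 2y₁ + 2y₂ + 2y₃ + y₄] = 0.25·(27.331) = 6.83275.

6.83275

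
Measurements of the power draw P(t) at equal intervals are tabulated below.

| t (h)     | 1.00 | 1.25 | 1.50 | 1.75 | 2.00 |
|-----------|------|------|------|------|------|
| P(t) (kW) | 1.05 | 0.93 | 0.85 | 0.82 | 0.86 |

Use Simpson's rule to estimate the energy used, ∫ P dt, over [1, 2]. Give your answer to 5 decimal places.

h = 0.25, n = 4.
(h/3)·[y₀ + 4y₁ + 2y₂ + 4y₃ + y₄] = 0.083333·(10.61) = 0.88417.

0.88417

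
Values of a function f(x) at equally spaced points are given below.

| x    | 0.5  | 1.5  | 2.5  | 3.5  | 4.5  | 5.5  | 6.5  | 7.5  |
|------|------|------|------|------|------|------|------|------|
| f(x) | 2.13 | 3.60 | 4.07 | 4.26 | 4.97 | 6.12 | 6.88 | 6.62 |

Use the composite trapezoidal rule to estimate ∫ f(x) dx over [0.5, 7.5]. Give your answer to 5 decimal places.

h = 1, n = 7.
(h/2)·[y₀ + 2y₁ + 2y₂ + 2y₃ + 2y₄ + 2y₅ + 2y₆ + y₇] = 0.5·(68.55) = 34.27500.

34.27500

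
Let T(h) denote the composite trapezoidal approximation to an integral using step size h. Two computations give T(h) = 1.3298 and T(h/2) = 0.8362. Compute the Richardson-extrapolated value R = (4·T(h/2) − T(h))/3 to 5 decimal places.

R = (4·T(h/2) − T(h)) / 3 = (4·0.8362 − 1.3298)/3 = (2.0150)/3 = 0.67167.

0.67167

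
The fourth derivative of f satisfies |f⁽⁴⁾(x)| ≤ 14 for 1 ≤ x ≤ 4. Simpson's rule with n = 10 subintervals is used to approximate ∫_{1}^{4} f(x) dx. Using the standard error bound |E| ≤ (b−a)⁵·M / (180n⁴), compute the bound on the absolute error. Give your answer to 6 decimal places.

|E| ≤ (3)⁵·14 / (180·10⁴) = 3402/1800000 = 0.001890.

0.001890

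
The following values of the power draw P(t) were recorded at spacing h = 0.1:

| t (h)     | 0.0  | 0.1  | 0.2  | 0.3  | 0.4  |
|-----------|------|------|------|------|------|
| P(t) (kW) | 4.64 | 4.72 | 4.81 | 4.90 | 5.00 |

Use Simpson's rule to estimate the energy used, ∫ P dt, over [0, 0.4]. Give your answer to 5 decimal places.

1.92467

h = 0.1, n = 4.
(h/3)·[y₀ + 4y₁ + 2y₂ + 4y₃ + y₄] = 0.033333·(57.74) = 1.92467.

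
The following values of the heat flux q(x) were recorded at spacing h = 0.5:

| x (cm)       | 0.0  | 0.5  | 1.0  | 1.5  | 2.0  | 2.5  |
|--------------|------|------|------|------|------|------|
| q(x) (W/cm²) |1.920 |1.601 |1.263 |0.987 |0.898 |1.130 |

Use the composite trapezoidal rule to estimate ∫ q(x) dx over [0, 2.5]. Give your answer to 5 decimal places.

3.13700

h = 0.5, n = 5.
(h/2)·[y₀ + 2y₁ + 2y₂ + 2y₃ + 2y₄ + y₅] = 0.25·(12.548) = 3.13700.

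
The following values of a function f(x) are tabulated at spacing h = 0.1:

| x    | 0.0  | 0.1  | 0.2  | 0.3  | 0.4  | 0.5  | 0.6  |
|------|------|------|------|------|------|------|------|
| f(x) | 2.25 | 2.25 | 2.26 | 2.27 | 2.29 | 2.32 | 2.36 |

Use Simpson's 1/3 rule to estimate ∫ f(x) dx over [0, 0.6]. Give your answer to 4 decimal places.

h = 0.1, n = 6.
(h/3)·[y₀ + 4y₁ + 2y₂ + 4y₃ + 2y₄ + 4y₅ + y₆] = 0.033333·(41.07) = 1.3690.

1.3690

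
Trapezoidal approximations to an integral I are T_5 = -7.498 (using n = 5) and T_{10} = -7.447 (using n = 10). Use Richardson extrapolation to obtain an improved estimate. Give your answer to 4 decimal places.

-7.4300

R = (4·T_{10} − T_5) / 3 = (4·(-7.447) − (-7.498))/3 = (-22.290)/3 = -7.4300.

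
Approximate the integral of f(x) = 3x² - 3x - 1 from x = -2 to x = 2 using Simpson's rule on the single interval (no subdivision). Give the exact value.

12

S = (b−a)/6 · [f(-2) + 4f(0) + f(2)] = 0.666667·[17 + 4·(-1) + 5] = 12.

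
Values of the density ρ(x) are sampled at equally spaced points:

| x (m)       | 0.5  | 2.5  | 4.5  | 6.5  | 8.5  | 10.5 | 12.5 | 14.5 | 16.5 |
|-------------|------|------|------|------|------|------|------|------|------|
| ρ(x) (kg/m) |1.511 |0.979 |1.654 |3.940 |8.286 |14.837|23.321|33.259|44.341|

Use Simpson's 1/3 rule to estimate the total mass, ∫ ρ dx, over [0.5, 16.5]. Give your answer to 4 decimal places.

216.2893

h = 2, n = 8.
(h/3)·[y₀ + 4y₁ + 2y₂ + 4y₃ + 2y₄ + 4y₅ + 2y₆ + 4y₇ + y₈] = 0.666667·(324.434) = 216.2893.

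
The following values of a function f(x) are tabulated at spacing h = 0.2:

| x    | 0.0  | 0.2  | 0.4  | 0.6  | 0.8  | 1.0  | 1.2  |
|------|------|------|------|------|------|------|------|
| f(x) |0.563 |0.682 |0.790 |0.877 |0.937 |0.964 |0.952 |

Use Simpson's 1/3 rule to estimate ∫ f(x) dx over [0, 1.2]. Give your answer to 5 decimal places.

h = 0.2, n = 6.
(h/3)·[y₀ + 4y₁ + 2y₂ + 4y₃ + 2y₄ + 4y₅ + y₆] = 0.066667·(15.061) = 1.00407.

1.00407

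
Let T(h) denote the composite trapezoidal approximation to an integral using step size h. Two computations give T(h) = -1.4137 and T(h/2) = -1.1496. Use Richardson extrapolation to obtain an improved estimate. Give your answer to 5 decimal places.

R = (4·T(h/2) − T(h)) / 3 = (4·(-1.1496) − (-1.4137))/3 = (-3.1847)/3 = -1.06157.

-1.06157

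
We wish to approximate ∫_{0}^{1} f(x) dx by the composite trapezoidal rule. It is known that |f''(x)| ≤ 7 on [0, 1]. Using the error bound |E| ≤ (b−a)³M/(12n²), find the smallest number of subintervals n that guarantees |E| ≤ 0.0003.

Need 7/(12n²) ≤ 0.0003.
n² ≥ 7/(12·0.0003) = 1944.44 ⇒ n ≥ 44.0959, so the smallest n is 45.

45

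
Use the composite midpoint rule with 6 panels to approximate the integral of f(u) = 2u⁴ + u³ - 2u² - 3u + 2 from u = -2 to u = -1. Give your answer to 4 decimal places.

h = (-1 − (-2))/6 = 0.166667.
Midpoints m₁,…,m₆ = -1.916667, -1.75, -1.583333, -1.416667, -1.25, -1.083333.
f(m₁)=20.352527, f(m₂)=14.5234375, f(m₃)=10.336323, f(m₄)=7.448592, f(m₅)=5.5546875, f(m₆)=4.386092.
h·[f(m₁) + f(m₂) + f(m₃) + f(m₄) + f(m₅) + f(m₆)] = 0.166667·(62.601659) = 10.4336.

10.4336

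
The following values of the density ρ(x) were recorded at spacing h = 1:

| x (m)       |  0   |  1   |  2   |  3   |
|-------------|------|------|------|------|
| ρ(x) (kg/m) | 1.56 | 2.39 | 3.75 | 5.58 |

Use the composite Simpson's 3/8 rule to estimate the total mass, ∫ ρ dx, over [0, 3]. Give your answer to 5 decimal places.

h = 1, n = 3.
(3h/8)·[y₀ + 3y₁ + 3y₂ + y₃] = 0.375·(25.56) = 9.58500.

9.58500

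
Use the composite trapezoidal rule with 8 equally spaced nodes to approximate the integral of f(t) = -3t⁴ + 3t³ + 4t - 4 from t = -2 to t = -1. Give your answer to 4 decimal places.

h = (-1 − (-2))/7 = 0.142857.
Nodes t₀,…,t₇ = -2, -1.857143, -1.714286, -1.571429, -1.428571, -1.285714, -1.142857, -1.
f(t) = -3t⁴ + 3t³ + 4t - 4: f₀=-84, f₁=-66.330696, f₂=-51.880050, f₃=-40.220741, f₄=-30.955435, f₅=-23.716785, f₆=-18.167430, f₇=-14.
(h/2)·[f₀ + 2f₁ + 2f₂ + 2f₃ + 2f₄ + 2f₅ + 2f₆ + f₇] = 0.071429·(-560.542274) = -40.0387.

-40.0387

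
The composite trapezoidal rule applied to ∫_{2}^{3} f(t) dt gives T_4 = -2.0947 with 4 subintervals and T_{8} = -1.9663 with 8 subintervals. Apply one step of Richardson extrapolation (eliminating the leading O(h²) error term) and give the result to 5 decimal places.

-1.92350

R = (4·T_{8} − T_4) / 3 = (4·(-1.9663) − (-2.0947))/3 = (-5.7705)/3 = -1.92350.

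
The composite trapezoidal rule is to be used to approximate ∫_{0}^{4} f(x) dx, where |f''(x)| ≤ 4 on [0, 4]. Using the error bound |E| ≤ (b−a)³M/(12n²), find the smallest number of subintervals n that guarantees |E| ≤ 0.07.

18

Need 256/(12n²) ≤ 0.07.
n² ≥ 256/(12·0.07) = 304.762 ⇒ n ≥ 17.4574, so the smallest n is 18.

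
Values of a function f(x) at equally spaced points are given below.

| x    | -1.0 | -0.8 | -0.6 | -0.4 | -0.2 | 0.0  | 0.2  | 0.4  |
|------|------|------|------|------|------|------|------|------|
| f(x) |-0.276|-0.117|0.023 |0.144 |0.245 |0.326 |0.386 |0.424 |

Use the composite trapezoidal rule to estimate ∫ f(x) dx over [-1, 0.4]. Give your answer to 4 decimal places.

0.2162

h = 0.2, n = 7.
(h/2)·[y₀ + 2y₁ + 2y₂ + 2y₃ + 2y₄ + 2y₅ + 2y₆ + y₇] = 0.1·(2.162) = 0.2162.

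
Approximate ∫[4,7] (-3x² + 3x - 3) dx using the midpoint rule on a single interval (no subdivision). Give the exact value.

M = (b−a)·f(5.5) = 3·(-77.25) = -231.75.

-231.75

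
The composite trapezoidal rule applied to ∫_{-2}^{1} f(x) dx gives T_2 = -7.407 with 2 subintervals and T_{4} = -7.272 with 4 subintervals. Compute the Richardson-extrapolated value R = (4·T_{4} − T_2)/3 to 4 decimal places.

-7.2270

R = (4·T_{4} − T_2) / 3 = (4·(-7.272) − (-7.407))/3 = (-21.681)/3 = -7.2270.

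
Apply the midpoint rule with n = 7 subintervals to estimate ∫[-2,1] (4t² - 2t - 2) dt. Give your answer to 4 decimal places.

8.8163

h = (1 − (-2))/7 = 0.428571.
Midpoints m₁,…,m₇ = -1.785714, -1.357143, -0.928571, -0.5, -0.071429, 0.357143, 0.785714.
f(m₁)=14.326531, f(m₂)=8.081633, f(m₃)=3.306122, f(m₄)=0, f(m₅)=-1.836735, f(m₆)=-2.204082, f(m₇)=-1.102041.
h·[f(m₁) + f(m₂) + f(m₃) + f(m₄) + f(m₅) + f(m₆) + f(m₇)] = 0.428571·(20.571429) = 8.8163.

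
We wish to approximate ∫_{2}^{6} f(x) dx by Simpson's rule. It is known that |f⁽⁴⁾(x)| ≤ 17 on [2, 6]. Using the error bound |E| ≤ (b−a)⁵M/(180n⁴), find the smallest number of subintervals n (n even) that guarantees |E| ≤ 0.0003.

Need 17408/(180n⁴) ≤ 0.0003.
n⁴ ≥ 17408/(180·0.0003) = 322370 ⇒ n ≥ 23.8281, so the smallest even n is 24. (n must be even for Simpson's rule.)

24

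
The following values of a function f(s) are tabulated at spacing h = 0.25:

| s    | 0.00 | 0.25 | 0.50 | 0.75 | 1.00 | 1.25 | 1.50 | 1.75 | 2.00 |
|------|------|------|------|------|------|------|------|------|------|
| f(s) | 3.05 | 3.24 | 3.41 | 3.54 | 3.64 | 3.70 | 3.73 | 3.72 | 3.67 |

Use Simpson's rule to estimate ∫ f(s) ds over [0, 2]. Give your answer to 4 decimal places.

h = 0.25, n = 8.
(h/3)·[y₀ + 4y₁ + 2y₂ + 4y₃ + 2y₄ + 4y₅ + 2y₆ + 4y₇ + y₈] = 0.083333·(85.08) = 7.0900.

7.0900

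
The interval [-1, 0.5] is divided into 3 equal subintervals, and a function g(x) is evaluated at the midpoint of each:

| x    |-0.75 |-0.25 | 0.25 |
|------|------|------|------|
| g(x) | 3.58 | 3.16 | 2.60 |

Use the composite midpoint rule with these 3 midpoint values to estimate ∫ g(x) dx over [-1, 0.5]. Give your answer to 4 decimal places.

4.6700

h = 0.5, n = 3.
h·[y(m₁) + y(m₂) + y(m₃)] = 0.5·(9.34) = 4.6700.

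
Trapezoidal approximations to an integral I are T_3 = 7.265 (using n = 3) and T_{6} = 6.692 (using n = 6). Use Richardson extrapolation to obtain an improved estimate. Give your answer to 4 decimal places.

6.5010

R = (4·T_{6} − T_3) / 3 = (4·6.692 − 7.265)/3 = (19.503)/3 = 6.5010.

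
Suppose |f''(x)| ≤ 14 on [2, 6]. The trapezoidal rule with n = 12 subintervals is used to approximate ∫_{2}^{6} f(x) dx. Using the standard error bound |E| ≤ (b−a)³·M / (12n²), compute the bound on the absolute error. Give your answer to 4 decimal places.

|E| ≤ (4)³·14 / (12·12²) = 896/1728 = 0.5185.

0.5185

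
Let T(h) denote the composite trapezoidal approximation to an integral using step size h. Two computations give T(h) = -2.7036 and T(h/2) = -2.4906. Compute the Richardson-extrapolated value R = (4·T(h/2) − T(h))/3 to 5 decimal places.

R = (4·T(h/2) − T(h)) / 3 = (4·(-2.4906) − (-2.7036))/3 = (-7.2588)/3 = -2.41960.

-2.41960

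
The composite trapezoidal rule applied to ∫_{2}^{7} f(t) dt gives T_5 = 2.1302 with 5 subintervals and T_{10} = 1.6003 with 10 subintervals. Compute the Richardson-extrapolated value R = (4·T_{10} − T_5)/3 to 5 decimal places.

1.42367

R = (4·T_{10} − T_5) / 3 = (4·1.6003 − 2.1302)/3 = (4.2710)/3 = 1.42367.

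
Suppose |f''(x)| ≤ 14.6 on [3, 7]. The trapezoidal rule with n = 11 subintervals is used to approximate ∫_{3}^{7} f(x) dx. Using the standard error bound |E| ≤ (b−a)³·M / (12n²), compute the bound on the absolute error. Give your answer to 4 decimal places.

0.6435

|E| ≤ (4)³·14.6 / (12·11²) = 934.4/1452 = 0.6435.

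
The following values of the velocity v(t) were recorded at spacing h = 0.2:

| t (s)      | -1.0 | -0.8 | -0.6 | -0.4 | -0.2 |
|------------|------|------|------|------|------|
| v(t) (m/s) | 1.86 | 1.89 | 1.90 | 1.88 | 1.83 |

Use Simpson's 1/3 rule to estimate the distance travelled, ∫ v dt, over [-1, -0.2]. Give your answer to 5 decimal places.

h = 0.2, n = 4.
(h/3)·[y₀ + 4y₁ + 2y₂ + 4y₃ + y₄] = 0.066667·(22.57) = 1.50467.

1.50467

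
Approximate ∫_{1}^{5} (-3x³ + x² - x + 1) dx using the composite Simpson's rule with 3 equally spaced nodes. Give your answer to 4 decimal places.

h = (5 − 1)/2 = 2.
Nodes x₀,…,x₂ = 1, 3, 5.
f(x) = -3x³ + x² - x + 1: f₀=-2, f₁=-74, f₂=-354.
(h/3)·[f₀ + 4f₁ + f₂] = 0.666667·(-652) = -434.6667.

-434.6667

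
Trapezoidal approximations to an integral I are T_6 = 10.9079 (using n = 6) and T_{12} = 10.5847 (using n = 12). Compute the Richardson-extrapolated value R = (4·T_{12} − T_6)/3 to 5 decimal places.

10.47697

R = (4·T_{12} − T_6) / 3 = (4·10.5847 − 10.9079)/3 = (31.4309)/3 = 10.47697.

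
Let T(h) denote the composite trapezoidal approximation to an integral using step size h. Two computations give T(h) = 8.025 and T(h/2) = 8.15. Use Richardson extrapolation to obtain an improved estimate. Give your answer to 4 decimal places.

R = (4·T(h/2) − T(h)) / 3 = (4·8.15 − 8.025)/3 = (24.575)/3 = 8.1917.

8.1917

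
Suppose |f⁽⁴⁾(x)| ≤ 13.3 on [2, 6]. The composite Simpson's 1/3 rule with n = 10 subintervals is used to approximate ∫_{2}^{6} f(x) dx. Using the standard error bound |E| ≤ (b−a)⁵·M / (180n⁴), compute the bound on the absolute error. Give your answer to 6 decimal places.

|E| ≤ (4)⁵·13.3 / (180·10⁴) = 13619.2/1800000 = 0.007566.

0.007566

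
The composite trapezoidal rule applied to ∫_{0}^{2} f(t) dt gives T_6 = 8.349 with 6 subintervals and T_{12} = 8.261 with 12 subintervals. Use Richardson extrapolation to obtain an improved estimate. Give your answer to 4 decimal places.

R = (4·T_{12} − T_6) / 3 = (4·8.261 − 8.349)/3 = (24.695)/3 = 8.2317.

8.2317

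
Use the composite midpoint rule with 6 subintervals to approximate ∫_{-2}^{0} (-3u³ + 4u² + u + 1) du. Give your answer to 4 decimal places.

22.4259

h = (0 − (-2))/6 = 0.333333.
Midpoints m₁,…,m₆ = -1.833333, -1.5, -1.166667, -0.833333, -0.5, -0.166667.
f(m₁)=31.097222, f(m₂)=18.625, f(m₃)=10.041667, f(m₄)=4.680556, f(m₅)=1.875, f(m₆)=0.958333.
h·[f(m₁) + f(m₂) + f(m₃) + f(m₄) + f(m₅) + f(m₆)] = 0.333333·(67.277778) = 22.4259.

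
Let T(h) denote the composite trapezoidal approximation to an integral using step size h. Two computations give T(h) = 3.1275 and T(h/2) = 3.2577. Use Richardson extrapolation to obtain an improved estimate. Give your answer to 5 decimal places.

3.30110

R = (4·T(h/2) − T(h)) / 3 = (4·3.2577 − 3.1275)/3 = (9.9033)/3 = 3.30110.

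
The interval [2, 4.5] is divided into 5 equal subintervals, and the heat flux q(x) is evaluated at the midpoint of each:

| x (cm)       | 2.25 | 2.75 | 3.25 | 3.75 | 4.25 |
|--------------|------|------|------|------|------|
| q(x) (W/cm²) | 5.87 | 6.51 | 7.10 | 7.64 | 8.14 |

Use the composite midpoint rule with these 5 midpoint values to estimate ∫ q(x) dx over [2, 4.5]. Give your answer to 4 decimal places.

h = 0.5, n = 5.
h·[y(m₁) + y(m₂) + y(m₃) + y(m₄) + y(m₅)] = 0.5·(35.26) = 17.6300.

17.6300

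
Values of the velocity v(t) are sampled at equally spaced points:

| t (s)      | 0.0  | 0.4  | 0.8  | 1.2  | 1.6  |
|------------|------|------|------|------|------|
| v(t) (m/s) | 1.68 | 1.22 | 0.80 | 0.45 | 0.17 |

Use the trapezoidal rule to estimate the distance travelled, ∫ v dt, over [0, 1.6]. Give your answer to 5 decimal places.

h = 0.4, n = 4.
(h/2)·[y₀ + 2y₁ + 2y₂ + 2y₃ + y₄] = 0.2·(6.79) = 1.35800.

1.35800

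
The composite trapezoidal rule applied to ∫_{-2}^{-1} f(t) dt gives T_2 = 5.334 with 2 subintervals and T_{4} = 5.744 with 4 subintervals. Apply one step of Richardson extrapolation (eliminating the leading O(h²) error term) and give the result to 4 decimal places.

R = (4·T_{4} − T_2) / 3 = (4·5.744 − 5.334)/3 = (17.642)/3 = 5.8807.

5.8807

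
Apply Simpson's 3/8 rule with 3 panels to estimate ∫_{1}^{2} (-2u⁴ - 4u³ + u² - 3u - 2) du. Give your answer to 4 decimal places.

-31.5741

h = (2 − 1)/3 = 0.333333.
Nodes u₀,…,u₃ = 1, 1.333333, 1.666667, 2.
f(u) = -2u⁴ - 4u³ + u² - 3u - 2: f₀=-10, f₁=-20.024691, f₂=-38.172840, f₃=-68.
(3h/8)·[f₀ + 3f₁ + 3f₂ + f₃] = 0.125·(-252.592593) = -31.5741.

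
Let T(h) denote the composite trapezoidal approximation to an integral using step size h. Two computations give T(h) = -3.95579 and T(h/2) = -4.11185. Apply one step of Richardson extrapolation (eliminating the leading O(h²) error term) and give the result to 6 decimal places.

-4.163870

R = (4·T(h/2) − T(h)) / 3 = (4·(-4.11185) − (-3.95579))/3 = (-12.49161)/3 = -4.163870.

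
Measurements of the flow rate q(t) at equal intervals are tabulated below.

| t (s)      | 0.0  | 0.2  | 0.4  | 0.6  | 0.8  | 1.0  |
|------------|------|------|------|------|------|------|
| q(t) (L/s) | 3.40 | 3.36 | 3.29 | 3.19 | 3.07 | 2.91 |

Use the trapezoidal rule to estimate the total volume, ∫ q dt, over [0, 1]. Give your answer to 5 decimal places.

h = 0.2, n = 5.
(h/2)·[y₀ + 2y₁ + 2y₂ + 2y₃ + 2y₄ + y₅] = 0.1·(32.13) = 3.21300.

3.21300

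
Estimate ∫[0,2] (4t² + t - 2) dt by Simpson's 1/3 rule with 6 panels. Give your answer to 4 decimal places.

h = (2 − 0)/6 = 0.333333.
Nodes t₀,…,t₆ = 0, 0.333333, 0.666667, 1, 1.333333, 1.666667, 2.
f(t) = 4t² + t - 2: f₀=-2, f₁=-1.222222, f₂=0.444444, f₃=3, f₄=6.444444, f₅=10.777778, f₆=16.
(h/3)·[f₀ + 4f₁ + 2f₂ + 4f₃ + 2f₄ + 4f₅ + f₆] = 0.111111·(78) = 8.6667.

8.6667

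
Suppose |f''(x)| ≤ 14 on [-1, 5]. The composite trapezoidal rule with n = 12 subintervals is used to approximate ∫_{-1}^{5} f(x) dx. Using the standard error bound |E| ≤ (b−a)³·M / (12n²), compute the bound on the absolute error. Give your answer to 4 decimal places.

|E| ≤ (6)³·14 / (12·12²) = 3024/1728 = 1.7500.

1.7500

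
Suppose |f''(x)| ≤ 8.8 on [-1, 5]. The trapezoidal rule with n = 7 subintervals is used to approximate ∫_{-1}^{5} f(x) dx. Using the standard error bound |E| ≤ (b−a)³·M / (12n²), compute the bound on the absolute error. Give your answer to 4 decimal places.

3.2327

|E| ≤ (6)³·8.8 / (12·7²) = 1900.8/588 = 3.2327.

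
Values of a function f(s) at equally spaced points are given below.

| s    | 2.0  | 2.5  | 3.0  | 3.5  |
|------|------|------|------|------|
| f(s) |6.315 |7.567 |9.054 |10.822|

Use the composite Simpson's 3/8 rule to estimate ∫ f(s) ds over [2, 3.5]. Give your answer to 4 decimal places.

12.5625

h = 0.5, n = 3.
(3h/8)·[y₀ + 3y₁ + 3y₂ + y₃] = 0.1875·(67.000) = 12.5625.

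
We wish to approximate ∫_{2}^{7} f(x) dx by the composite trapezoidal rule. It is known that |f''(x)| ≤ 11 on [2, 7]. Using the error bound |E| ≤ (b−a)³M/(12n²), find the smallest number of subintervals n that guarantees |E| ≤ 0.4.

17

Need 1375/(12n²) ≤ 0.4.
n² ≥ 1375/(12·0.4) = 286.458 ⇒ n ≥ 16.9251, so the smallest n is 17.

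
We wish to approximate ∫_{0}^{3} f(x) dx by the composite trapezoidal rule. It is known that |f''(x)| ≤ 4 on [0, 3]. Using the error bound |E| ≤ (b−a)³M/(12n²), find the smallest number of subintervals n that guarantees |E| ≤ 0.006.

39

Need 108/(12n²) ≤ 0.006.
n² ≥ 108/(12·0.006) = 1500 ⇒ n ≥ 38.7298, so the smallest n is 39.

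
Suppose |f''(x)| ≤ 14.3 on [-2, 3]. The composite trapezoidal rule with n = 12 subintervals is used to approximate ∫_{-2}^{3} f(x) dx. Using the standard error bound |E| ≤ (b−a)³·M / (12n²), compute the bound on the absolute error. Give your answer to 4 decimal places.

|E| ≤ (5)³·14.3 / (12·12²) = 1787.5/1728 = 1.0344.

1.0344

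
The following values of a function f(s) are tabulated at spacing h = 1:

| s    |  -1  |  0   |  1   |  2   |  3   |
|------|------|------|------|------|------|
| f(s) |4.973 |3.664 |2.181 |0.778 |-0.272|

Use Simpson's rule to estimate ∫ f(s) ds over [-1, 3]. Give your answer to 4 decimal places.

8.9437

h = 1, n = 4.
(h/3)·[y₀ + 4y₁ + 2y₂ + 4y₃ + y₄] = 0.333333·(26.831) = 8.9437.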